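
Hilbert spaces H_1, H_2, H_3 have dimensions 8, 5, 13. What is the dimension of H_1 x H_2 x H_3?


dim(H_1 x H_2 x H_3) = 8 * 5 * 13
= 40 * 13
= 520

520


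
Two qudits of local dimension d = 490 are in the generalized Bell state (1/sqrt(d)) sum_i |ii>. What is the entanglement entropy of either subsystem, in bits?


For a maximally entangled state in d x d:
S = log2(d) = log2(490)
= 8.9366

8.9366


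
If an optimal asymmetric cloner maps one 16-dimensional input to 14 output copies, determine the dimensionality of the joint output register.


Output space = H^(tensor 14) where dim(H) = 16
dim = 16^14
= 256 (after 2 factors)
= 4096 (after 3 factors)
= 65536 (after 4 factors)
= 1048576 (after 5 factors)
= 16777216 (after 6 factors)
= 268435456 (after 7 factors)
= 4294967296 (after 8 factors)
= 68719476736 (after 9 factors)
= 1099511627776 (after 10 factors)
= 17592186044416 (after 11 factors)
= 281474976710656 (after 12 factors)
= 4503599627370496 (after 13 factors)
= 72057594037927936 (after 14 factors)
= 72057594037927936

72057594037927936


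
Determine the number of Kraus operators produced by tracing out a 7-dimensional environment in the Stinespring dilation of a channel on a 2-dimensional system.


Tracing out the environment in an orthonormal basis {|i>_E} gives Kraus operators K_i = <i|_E U |0>_E.
Number of Kraus operators = dim(H_env) = d_env
= 7

7


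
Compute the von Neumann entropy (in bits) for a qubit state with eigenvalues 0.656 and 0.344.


S = -p*log2(p) - (1-p)*log2(1-p)
p = 0.6560, 1-p = 0.3440
= -0.6560 * log2(0.6560) - 0.3440 * log2(0.3440)
= -(-0.3990) - (-0.5296)
= 0.9286

0.9286


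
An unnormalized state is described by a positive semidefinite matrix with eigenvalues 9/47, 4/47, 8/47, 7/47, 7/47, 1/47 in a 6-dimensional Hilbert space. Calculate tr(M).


tr(M) = sum of eigenvalues
= 9/47 + 4/47 + 8/47 + 7/47 + 7/47 + 1/47
= 36/47
= 0.7660

0.7660


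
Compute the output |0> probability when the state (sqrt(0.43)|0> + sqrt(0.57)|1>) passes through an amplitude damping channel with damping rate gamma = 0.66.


For amplitude damping with parameter gamma on state sqrt(a)|0> + sqrt(b)|1>:
alpha^2 = 0.43, beta^2 = 0.57
P(|0>) = alpha^2 + gamma * beta^2
= 0.43 + 0.66 * 0.57
= 0.43 + 0.3762
= 0.8062

0.8062


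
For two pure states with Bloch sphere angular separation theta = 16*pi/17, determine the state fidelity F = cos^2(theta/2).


For states separated by angle theta on Bloch sphere:
F = cos^2(theta/2)
theta = 16*pi/17 = 2.9568
theta/2 = 1.4784
cos(theta/2) = 0.0923
F = 0.0085

0.0085


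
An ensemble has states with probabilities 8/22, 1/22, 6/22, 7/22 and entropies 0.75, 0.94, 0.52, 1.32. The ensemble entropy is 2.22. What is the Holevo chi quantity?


chi = S(rho) - sum_i p_i * S(rho_i)
Weighted entropy = 8/22 * 0.75 + 1/22 * 0.94 + 6/22 * 0.52 + 7/22 * 1.32
= 0.8773
chi = 2.22 - 0.8773
= 1.3427

1.3427


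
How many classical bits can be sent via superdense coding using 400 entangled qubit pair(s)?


Superdense coding allows 2 classical bits per shared entangled pair.
400 pair(s) -> 2 * 400 = 800 classical bits

800


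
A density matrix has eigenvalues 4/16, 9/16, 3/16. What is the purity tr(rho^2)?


tr(rho^2) = sum of eigenvalues squared
= (4/16)^2 + (9/16)^2 + (3/16)^2
= (16 + 81 + 9) / 256
= 106/256
= 0.4141

0.4141


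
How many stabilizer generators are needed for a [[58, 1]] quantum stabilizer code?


For an [[n,k]] stabilizer code:
Number of stabilizer generators = n - k
= 58 - 1
= 57

57


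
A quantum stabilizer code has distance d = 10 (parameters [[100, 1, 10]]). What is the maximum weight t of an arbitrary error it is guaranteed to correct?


Code parameters: [[100, 1, 10]], distance d = 10.
Number of correctable errors = floor((d-1)/2)
= floor((10 - 1)/2)
= floor(9/2)
= 4

4


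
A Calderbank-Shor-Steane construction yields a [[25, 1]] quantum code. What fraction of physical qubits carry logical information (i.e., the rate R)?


Code rate R = k/n
= 1/25
= 0.0400

0.0400


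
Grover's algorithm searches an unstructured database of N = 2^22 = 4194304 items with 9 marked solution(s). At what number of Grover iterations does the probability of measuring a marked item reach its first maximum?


After j Grover iterations the success probability is P(j) = sin^2((2j+1)*theta), where sin(theta) = sqrt(k/N).
N = 2^22 = 4194304, k = 9
sin(theta) = sqrt(k/N) = 0.00146484375
theta = arcsin(sqrt(k/N)) = 0.001464844274 rad
P(j) reaches its first maximum when (2j+1)*theta is as close as possible to pi/2, i.e. j = round(pi/(4*theta) - 1/2).
pi/(4*theta) - 1/2 = 535.6650
(For comparison, the common estimate pi/4 * sqrt(N/k) = 536.1651; the exact maximiser is used here.)
Optimal iterations = 536

536


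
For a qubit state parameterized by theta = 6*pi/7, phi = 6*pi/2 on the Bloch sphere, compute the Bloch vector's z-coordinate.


theta = 2.6928, phi = 9.4248
r_z = cos(theta) = -0.9010

-0.9010


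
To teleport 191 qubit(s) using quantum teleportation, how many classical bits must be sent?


Quantum teleportation requires 2 classical bits per qubit teleported.
191 qubit(s) -> 2 * 191 = 382 classical bits

382


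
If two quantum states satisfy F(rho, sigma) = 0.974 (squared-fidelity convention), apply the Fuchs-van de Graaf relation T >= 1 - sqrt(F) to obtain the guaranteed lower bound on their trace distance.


Fuchs-van de Graaf (squared-fidelity convention): 1 - sqrt(F) <= T <= sqrt(1 - F).
Lower bound: T >= 1 - sqrt(F)
sqrt(F) = sqrt(0.974) = 0.9869
T >= 1 - 0.9869
T >= 0.0131

0.0131


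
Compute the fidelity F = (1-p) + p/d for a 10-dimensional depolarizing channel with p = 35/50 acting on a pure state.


F = (1-p) + p/d
= (1 - 0.7000) + 0.7000/10
= 0.3000 + 0.0700
= 0.3700

0.3700


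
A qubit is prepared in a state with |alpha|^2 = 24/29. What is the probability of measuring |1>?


|alpha|^2 = 24/29 = 0.8276
|beta|^2 = 1 - 24/29 = 5/29 = 0.1724
P(|1>) = |beta|^2 = 0.1724

0.1724


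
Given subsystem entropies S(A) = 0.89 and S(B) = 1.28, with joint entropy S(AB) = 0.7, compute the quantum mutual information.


I(A:B) = S(A) + S(B) - S(AB)
= 0.89 + 1.28 - 0.7
= 1.4700

1.4700


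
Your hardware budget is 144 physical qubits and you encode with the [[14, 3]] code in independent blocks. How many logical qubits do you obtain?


Each code block uses 14 physical qubits for 3 logical qubit(s).
Number of complete blocks = floor(144 / 14) = 10
Logical qubits = 10 * 3
= 30

30


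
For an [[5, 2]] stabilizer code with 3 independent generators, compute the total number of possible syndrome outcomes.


Each stabilizer generator gives a binary (+1 or -1) measurement outcome.
With 3 independent generators:
Total syndromes = 2^3
= 8

8


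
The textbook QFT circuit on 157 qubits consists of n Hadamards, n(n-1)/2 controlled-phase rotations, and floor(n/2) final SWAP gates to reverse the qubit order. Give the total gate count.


Hadamard gates: 157
Controlled rotations: n*(n-1)/2 = 157*156/2 = 12246
SWAP gates: floor(n/2) = floor(157/2) = 78
Total = 157 + 12246 + 78
= 12481

12481


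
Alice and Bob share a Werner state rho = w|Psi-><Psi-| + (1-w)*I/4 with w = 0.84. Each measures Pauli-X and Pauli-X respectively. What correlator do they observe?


|Psi-> = (|01> - |10>)/sqrt(2)
For the pure Bell state, <X_A X_B> = -1 (Bell-state Pauli correlator).
The maximally-mixed part I/4 has tr(I/4 * P tensor P) = 0 for any traceless Pauli P.
So <X_A X_B>_rho = w * (-1) + (1 - w) * 0
= 0.84 * (-1)
= -0.8400

-0.8400


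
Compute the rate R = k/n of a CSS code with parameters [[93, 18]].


Code rate R = k/n
= 18/93
= 0.1935

0.1935


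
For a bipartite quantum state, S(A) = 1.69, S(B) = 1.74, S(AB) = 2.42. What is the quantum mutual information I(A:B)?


I(A:B) = S(A) + S(B) - S(AB)
= 1.69 + 1.74 - 2.42
= 1.0100

1.0100


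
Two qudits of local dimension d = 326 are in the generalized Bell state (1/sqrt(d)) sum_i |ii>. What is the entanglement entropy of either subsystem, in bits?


For a maximally entangled state in d x d:
S = log2(d) = log2(326)
= 8.3487

8.3487


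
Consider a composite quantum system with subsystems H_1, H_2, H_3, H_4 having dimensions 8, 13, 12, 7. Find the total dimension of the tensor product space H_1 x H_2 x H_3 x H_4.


dim(H_1 x H_2 x H_3 x H_4) = 8 * 13 * 12 * 7
= 104 * 12 * 7
= 1248 * 7
= 8736

8736


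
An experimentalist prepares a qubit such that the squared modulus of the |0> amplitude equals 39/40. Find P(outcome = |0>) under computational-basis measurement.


|alpha|^2 = 39/40 = 0.9750
|beta|^2 = 1 - 39/40 = 1/40 = 0.0250
P(|0>) = |alpha|^2 = 0.9750

0.9750


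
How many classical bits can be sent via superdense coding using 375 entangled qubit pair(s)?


Superdense coding allows 2 classical bits per shared entangled pair.
375 pair(s) -> 2 * 375 = 750 classical bits

750


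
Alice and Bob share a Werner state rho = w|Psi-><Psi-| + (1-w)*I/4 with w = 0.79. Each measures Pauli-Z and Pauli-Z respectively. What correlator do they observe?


|Psi-> = (|01> - |10>)/sqrt(2)
For the pure Bell state, <Z_A Z_B> = -1 (Bell-state Pauli correlator).
The maximally-mixed part I/4 has tr(I/4 * P tensor P) = 0 for any traceless Pauli P.
So <Z_A Z_B>_rho = w * (-1) + (1 - w) * 0
= 0.79 * (-1)
= -0.7900

-0.7900


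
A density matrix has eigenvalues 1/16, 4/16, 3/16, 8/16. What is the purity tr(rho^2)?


tr(rho^2) = sum of eigenvalues squared
= (1/16)^2 + (4/16)^2 + (3/16)^2 + (8/16)^2
= (1 + 16 + 9 + 64) / 256
= 90/256
= 0.3516

0.3516


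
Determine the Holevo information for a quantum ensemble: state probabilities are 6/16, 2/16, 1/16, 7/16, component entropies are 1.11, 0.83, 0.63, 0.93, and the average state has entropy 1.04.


chi = S(rho) - sum_i p_i * S(rho_i)
Weighted entropy = 6/16 * 1.11 + 2/16 * 0.83 + 1/16 * 0.63 + 7/16 * 0.93
= 0.9663
chi = 1.04 - 0.9663
= 0.0737

0.0737


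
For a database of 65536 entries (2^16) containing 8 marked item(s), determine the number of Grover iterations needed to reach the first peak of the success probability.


After j Grover iterations the success probability is P(j) = sin^2((2j+1)*theta), where sin(theta) = sqrt(k/N).
N = 2^16 = 65536, k = 8
sin(theta) = sqrt(k/N) = 0.01104854346
theta = arcsin(sqrt(k/N)) = 0.01104876825 rad
P(j) reaches its first maximum when (2j+1)*theta is as close as possible to pi/2, i.e. j = round(pi/(4*theta) - 1/2).
pi/(4*theta) - 1/2 = 70.5847
(For comparison, the common estimate pi/4 * sqrt(N/k) = 71.0861; the exact maximiser is used here.)
Optimal iterations = 71

71


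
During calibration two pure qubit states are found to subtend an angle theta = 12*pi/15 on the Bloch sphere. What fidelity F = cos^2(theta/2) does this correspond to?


For states separated by angle theta on Bloch sphere:
F = cos^2(theta/2)
theta = 12*pi/15 = 2.5133
theta/2 = 1.2566
cos(theta/2) = 0.3090
F = 0.0955

0.0955


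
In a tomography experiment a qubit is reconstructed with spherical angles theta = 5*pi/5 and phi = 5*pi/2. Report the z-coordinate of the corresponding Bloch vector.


theta = 3.1416, phi = 7.8540
r_z = cos(theta) = -1.0000

-1.0000


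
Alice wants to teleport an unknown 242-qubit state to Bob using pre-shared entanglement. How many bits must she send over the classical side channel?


Quantum teleportation requires 2 classical bits per qubit teleported.
242 qubit(s) -> 2 * 242 = 484 classical bits

484


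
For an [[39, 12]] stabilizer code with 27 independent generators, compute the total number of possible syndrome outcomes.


Each stabilizer generator gives a binary (+1 or -1) measurement outcome.
With 27 independent generators:
Total syndromes = 2^27
= 134217728

134217728


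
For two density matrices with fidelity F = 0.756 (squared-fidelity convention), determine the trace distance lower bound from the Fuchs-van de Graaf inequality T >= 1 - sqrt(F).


Fuchs-van de Graaf (squared-fidelity convention): 1 - sqrt(F) <= T <= sqrt(1 - F).
Lower bound: T >= 1 - sqrt(F)
sqrt(F) = sqrt(0.756) = 0.8695
T >= 1 - 0.8695
T >= 0.1305

0.1305


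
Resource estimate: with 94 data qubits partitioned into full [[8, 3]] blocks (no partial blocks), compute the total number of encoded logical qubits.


Each code block uses 8 physical qubits for 3 logical qubit(s).
Number of complete blocks = floor(94 / 8) = 11
Logical qubits = 11 * 3
= 33

33


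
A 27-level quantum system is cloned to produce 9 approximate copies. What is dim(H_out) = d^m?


Output space = H^(tensor 9) where dim(H) = 27
dim = 27^9
= 729 (after 2 factors)
= 19683 (after 3 factors)
= 531441 (after 4 factors)
= 14348907 (after 5 factors)
= 387420489 (after 6 factors)
= 10460353203 (after 7 factors)
= 282429536481 (after 8 factors)
= 7625597484987 (after 9 factors)
= 7625597484987

7625597484987


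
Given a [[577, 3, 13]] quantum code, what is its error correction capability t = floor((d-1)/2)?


Code parameters: [[577, 3, 13]], distance d = 13.
Number of correctable errors = floor((d-1)/2)
= floor((13 - 1)/2)
= floor(12/2)
= 6

6


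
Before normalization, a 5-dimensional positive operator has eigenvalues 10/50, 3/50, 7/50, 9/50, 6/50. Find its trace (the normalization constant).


tr(M) = sum of eigenvalues
= 10/50 + 3/50 + 7/50 + 9/50 + 6/50
= 35/50
= 0.7000

0.7000


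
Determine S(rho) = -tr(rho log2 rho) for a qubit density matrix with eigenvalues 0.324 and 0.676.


S = -p*log2(p) - (1-p)*log2(1-p)
p = 0.3240, 1-p = 0.6760
= -0.3240 * log2(0.3240) - 0.6760 * log2(0.6760)
= -(-0.5268) - (-0.3819)
= 0.9087

0.9087


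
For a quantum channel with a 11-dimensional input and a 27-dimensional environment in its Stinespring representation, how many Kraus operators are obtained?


Tracing out the environment in an orthonormal basis {|i>_E} gives Kraus operators K_i = <i|_E U |0>_E.
Number of Kraus operators = dim(H_env) = d_env
= 27

27


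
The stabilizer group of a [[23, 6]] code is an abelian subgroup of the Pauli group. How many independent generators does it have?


For an [[n,k]] stabilizer code:
Number of stabilizer generators = n - k
= 23 - 6
= 17

17


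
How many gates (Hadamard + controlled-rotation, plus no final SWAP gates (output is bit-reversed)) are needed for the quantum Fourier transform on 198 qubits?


Hadamard gates: 198
Controlled rotations: n*(n-1)/2 = 198*197/2 = 19503
SWAP gates: 0 (omitted)
Total = 198 + 19503
= 19701

19701


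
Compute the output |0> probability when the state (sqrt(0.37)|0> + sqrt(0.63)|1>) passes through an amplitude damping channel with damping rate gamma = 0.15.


For amplitude damping with parameter gamma on state sqrt(a)|0> + sqrt(b)|1>:
alpha^2 = 0.37, beta^2 = 0.63
P(|0>) = alpha^2 + gamma * beta^2
= 0.37 + 0.15 * 0.63
= 0.37 + 0.0945
= 0.4645

0.4645


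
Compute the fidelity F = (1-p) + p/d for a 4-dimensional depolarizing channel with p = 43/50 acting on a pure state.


F = (1-p) + p/d
= (1 - 0.8600) + 0.8600/4
= 0.1400 + 0.2150
= 0.3550

0.3550


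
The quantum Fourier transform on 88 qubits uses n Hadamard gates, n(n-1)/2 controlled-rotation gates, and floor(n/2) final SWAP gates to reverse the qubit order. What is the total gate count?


Hadamard gates: 88
Controlled rotations: n*(n-1)/2 = 88*87/2 = 3828
SWAP gates: floor(n/2) = floor(88/2) = 44
Total = 88 + 3828 + 44
= 3960

3960


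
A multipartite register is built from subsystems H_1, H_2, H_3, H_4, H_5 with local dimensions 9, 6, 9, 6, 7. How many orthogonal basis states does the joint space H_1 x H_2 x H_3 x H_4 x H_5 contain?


dim(H_1 x H_2 x H_3 x H_4 x H_5) = 9 * 6 * 9 * 6 * 7
= 54 * 9 * 6 * 7
= 486 * 6 * 7
= 2916 * 7
= 20412

20412


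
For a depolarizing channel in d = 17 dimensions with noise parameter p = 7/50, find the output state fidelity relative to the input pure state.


F = (1-p) + p/d
= (1 - 0.1400) + 0.1400/17
= 0.8600 + 0.0082
= 0.8682

0.8682


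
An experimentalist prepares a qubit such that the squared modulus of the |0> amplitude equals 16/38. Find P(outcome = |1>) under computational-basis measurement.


|alpha|^2 = 16/38 = 0.4211
|beta|^2 = 1 - 16/38 = 22/38 = 0.5789
P(|1>) = |beta|^2 = 0.5789

0.5789


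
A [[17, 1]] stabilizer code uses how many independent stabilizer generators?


For an [[n,k]] stabilizer code:
Number of stabilizer generators = n - k
= 17 - 1
= 16

16


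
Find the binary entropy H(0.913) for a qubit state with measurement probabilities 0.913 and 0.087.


S = -p*log2(p) - (1-p)*log2(1-p)
p = 0.9130, 1-p = 0.0870
= -0.9130 * log2(0.9130) - 0.0870 * log2(0.0870)
= -(-0.1199) - (-0.3065)
= 0.4264

0.4264


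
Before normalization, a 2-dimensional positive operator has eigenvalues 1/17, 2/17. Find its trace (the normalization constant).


tr(M) = sum of eigenvalues
= 1/17 + 2/17
= 3/17
= 0.1765

0.1765


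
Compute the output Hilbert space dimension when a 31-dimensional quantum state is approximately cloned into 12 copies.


Output space = H^(tensor 12) where dim(H) = 31
dim = 31^12
= 961 (after 2 factors)
= 29791 (after 3 factors)
= 923521 (after 4 factors)
= 28629151 (after 5 factors)
= 887503681 (after 6 factors)
= 27512614111 (after 7 factors)
= 852891037441 (after 8 factors)
= 26439622160671 (after 9 factors)
= 819628286980801 (after 10 factors)
= 25408476896404831 (after 11 factors)
= 787662783788549761 (after 12 factors)
= 787662783788549761

787662783788549761


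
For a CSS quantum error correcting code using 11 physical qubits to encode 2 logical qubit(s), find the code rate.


Code rate R = k/n
= 2/11
= 0.1818

0.1818


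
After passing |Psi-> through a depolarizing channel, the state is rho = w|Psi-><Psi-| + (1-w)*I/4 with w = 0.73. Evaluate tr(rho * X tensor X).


|Psi-> = (|01> - |10>)/sqrt(2)
For the pure Bell state, <X_A X_B> = -1 (Bell-state Pauli correlator).
The maximally-mixed part I/4 has tr(I/4 * P tensor P) = 0 for any traceless Pauli P.
So <X_A X_B>_rho = w * (-1) + (1 - w) * 0
= 0.73 * (-1)
= -0.7300

-0.7300


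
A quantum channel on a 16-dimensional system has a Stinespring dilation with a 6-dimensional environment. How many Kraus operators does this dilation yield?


Tracing out the environment in an orthonormal basis {|i>_E} gives Kraus operators K_i = <i|_E U |0>_E.
Number of Kraus operators = dim(H_env) = d_env
= 6

6


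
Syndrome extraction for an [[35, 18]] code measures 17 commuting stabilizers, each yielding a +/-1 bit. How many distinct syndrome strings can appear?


Each stabilizer generator gives a binary (+1 or -1) measurement outcome.
With 17 independent generators:
Total syndromes = 2^17
= 131072

131072


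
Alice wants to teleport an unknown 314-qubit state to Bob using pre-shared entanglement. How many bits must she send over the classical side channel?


Quantum teleportation requires 2 classical bits per qubit teleported.
314 qubit(s) -> 2 * 314 = 628 classical bits

628


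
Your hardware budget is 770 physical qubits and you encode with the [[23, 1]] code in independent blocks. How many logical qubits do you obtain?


Each code block uses 23 physical qubits for 1 logical qubit(s).
Number of complete blocks = floor(770 / 23) = 33
Logical qubits = 33 * 1
= 33

33


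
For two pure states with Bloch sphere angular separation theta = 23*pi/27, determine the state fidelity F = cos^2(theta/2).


For states separated by angle theta on Bloch sphere:
F = cos^2(theta/2)
theta = 23*pi/27 = 2.6762
theta/2 = 1.3381
cos(theta/2) = 0.2306
F = 0.0532

0.0532


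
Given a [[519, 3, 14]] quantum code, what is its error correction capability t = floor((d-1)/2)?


Code parameters: [[519, 3, 14]], distance d = 14.
Number of correctable errors = floor((d-1)/2)
= floor((14 - 1)/2)
= floor(13/2)
= 6

6


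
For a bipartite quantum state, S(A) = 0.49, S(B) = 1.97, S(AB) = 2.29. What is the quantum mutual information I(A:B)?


I(A:B) = S(A) + S(B) - S(AB)
= 0.49 + 1.97 - 2.29
= 0.1700

0.1700


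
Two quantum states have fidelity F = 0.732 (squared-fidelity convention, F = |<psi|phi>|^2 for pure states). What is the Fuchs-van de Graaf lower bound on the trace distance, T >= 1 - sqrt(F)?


Fuchs-van de Graaf (squared-fidelity convention): 1 - sqrt(F) <= T <= sqrt(1 - F).
Lower bound: T >= 1 - sqrt(F)
sqrt(F) = sqrt(0.732) = 0.8556
T >= 1 - 0.8556
T >= 0.1444

0.1444


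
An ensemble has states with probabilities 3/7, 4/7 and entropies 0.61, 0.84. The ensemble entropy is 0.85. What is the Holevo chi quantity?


chi = S(rho) - sum_i p_i * S(rho_i)
Weighted entropy = 3/7 * 0.61 + 4/7 * 0.84
= 0.7414
chi = 0.85 - 0.7414
= 0.1086

0.1086


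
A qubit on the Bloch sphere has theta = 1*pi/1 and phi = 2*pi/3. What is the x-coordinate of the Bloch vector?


theta = 3.1416, phi = 2.0944
r_x = sin(theta)*cos(phi) = 0.0000 * -0.5000
r_x = 0.0000

0.0000


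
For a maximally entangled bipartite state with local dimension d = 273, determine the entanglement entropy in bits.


For a maximally entangled state in d x d:
S = log2(d) = log2(273)
= 8.0928

8.0928


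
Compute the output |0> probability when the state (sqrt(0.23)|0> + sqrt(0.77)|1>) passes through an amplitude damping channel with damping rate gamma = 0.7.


For amplitude damping with parameter gamma on state sqrt(a)|0> + sqrt(b)|1>:
alpha^2 = 0.23, beta^2 = 0.77
P(|0>) = alpha^2 + gamma * beta^2
= 0.23 + 0.7 * 0.77
= 0.23 + 0.5390
= 0.7690

0.7690


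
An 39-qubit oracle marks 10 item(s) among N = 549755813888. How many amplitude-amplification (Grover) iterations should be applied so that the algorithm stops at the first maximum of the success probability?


After j Grover iterations the success probability is P(j) = sin^2((2j+1)*theta), where sin(theta) = sqrt(k/N).
N = 2^39 = 549755813888, k = 10
sin(theta) = sqrt(k/N) = 4.2649612e-06
theta = arcsin(sqrt(k/N)) = 4.2649612e-06 rad
P(j) reaches its first maximum when (2j+1)*theta is as close as possible to pi/2, i.e. j = round(pi/(4*theta) - 1/2).
pi/(4*theta) - 1/2 = 184150.8033
(For comparison, the common estimate pi/4 * sqrt(N/k) = 184151.3033; the exact maximiser is used here.)
Optimal iterations = 184151

184151


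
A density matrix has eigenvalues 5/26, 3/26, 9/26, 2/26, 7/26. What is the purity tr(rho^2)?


tr(rho^2) = sum of eigenvalues squared
= (5/26)^2 + (3/26)^2 + (9/26)^2 + (2/26)^2 + (7/26)^2
= (25 + 9 + 81 + 4 + 49) / 676
= 168/676
= 0.2485

0.2485


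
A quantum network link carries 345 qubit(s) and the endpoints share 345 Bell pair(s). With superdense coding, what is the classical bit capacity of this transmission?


Superdense coding allows 2 classical bits per shared entangled pair.
345 pair(s) -> 2 * 345 = 690 classical bits

690


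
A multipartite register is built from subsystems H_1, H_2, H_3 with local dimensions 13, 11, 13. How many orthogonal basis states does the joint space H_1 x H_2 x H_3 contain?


dim(H_1 x H_2 x H_3) = 13 * 11 * 13
= 143 * 13
= 1859

1859


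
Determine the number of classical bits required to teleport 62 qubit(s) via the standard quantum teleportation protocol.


Quantum teleportation requires 2 classical bits per qubit teleported.
62 qubit(s) -> 2 * 62 = 124 classical bits

124


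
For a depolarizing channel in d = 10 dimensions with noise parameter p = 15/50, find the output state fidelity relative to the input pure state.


F = (1-p) + p/d
= (1 - 0.3000) + 0.3000/10
= 0.7000 + 0.0300
= 0.7300

0.7300


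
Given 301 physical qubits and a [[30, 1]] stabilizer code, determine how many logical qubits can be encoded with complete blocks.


Each code block uses 30 physical qubits for 1 logical qubit(s).
Number of complete blocks = floor(301 / 30) = 10
Logical qubits = 10 * 1
= 10

10


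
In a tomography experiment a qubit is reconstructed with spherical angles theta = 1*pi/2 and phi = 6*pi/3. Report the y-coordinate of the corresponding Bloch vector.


theta = 1.5708, phi = 6.2832
r_y = sin(theta)*sin(phi) = 1.0000 * 0.0000
r_y = 0.0000

0.0000


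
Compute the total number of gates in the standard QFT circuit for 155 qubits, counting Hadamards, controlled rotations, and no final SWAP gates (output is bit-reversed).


Hadamard gates: 155
Controlled rotations: n*(n-1)/2 = 155*154/2 = 11935
SWAP gates: 0 (omitted)
Total = 155 + 11935
= 12090

12090


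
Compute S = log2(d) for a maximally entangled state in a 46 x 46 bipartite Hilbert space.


For a maximally entangled state in d x d:
S = log2(d) = log2(46)
= 5.5236

5.5236


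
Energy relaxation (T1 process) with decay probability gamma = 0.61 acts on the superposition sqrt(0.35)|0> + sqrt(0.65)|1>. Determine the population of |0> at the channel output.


For amplitude damping with parameter gamma on state sqrt(a)|0> + sqrt(b)|1>:
alpha^2 = 0.35, beta^2 = 0.65
P(|0>) = alpha^2 + gamma * beta^2
= 0.35 + 0.61 * 0.65
= 0.35 + 0.3965
= 0.7465

0.7465


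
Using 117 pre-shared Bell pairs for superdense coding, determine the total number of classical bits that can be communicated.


Superdense coding allows 2 classical bits per shared entangled pair.
117 pair(s) -> 2 * 117 = 234 classical bits

234


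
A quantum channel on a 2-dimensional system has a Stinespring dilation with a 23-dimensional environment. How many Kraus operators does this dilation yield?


Tracing out the environment in an orthonormal basis {|i>_E} gives Kraus operators K_i = <i|_E U |0>_E.
Number of Kraus operators = dim(H_env) = d_env
= 23

23


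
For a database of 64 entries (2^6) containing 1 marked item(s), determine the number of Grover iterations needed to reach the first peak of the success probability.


After j Grover iterations the success probability is P(j) = sin^2((2j+1)*theta), where sin(theta) = sqrt(k/N).
N = 2^6 = 64, k = 1
sin(theta) = sqrt(k/N) = 0.125
theta = arcsin(sqrt(k/N)) = 0.1253278312 rad
P(j) reaches its first maximum when (2j+1)*theta is as close as possible to pi/2, i.e. j = round(pi/(4*theta) - 1/2).
pi/(4*theta) - 1/2 = 5.7667
(For comparison, the common estimate pi/4 * sqrt(N/k) = 6.2832; the exact maximiser is used here.)
Optimal iterations = 6

6


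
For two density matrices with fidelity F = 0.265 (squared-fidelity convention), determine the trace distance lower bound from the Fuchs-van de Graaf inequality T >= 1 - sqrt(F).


Fuchs-van de Graaf (squared-fidelity convention): 1 - sqrt(F) <= T <= sqrt(1 - F).
Lower bound: T >= 1 - sqrt(F)
sqrt(F) = sqrt(0.265) = 0.5148
T >= 1 - 0.5148
T >= 0.4852

0.4852


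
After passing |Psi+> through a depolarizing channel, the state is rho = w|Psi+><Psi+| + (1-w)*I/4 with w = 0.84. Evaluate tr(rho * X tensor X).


|Psi+> = (|01> + |10>)/sqrt(2)
For the pure Bell state, <X_A X_B> = +1 (Bell-state Pauli correlator).
The maximally-mixed part I/4 has tr(I/4 * P tensor P) = 0 for any traceless Pauli P.
So <X_A X_B>_rho = w * (+1) + (1 - w) * 0
= 0.84 * (+1)
= 0.8400

0.8400


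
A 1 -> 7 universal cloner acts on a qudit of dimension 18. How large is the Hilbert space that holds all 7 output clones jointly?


Output space = H^(tensor 7) where dim(H) = 18
dim = 18^7
= 324 (after 2 factors)
= 5832 (after 3 factors)
= 104976 (after 4 factors)
= 1889568 (after 5 factors)
= 34012224 (after 6 factors)
= 612220032 (after 7 factors)
= 612220032

612220032


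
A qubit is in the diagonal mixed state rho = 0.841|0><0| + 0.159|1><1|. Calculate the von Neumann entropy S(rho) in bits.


S = -p*log2(p) - (1-p)*log2(1-p)
p = 0.8410, 1-p = 0.1590
= -0.8410 * log2(0.8410) - 0.1590 * log2(0.1590)
= -(-0.2101) - (-0.4218)
= 0.6319

0.6319


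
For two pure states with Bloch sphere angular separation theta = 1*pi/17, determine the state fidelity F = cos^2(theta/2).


For states separated by angle theta on Bloch sphere:
F = cos^2(theta/2)
theta = 1*pi/17 = 0.1848
theta/2 = 0.0924
cos(theta/2) = 0.9957
F = 0.9915

0.9915


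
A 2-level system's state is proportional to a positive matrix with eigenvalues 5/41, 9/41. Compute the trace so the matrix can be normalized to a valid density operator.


tr(M) = sum of eigenvalues
= 5/41 + 9/41
= 14/41
= 0.3415

0.3415


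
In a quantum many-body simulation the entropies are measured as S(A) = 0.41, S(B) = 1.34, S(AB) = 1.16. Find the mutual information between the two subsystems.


I(A:B) = S(A) + S(B) - S(AB)
= 0.41 + 1.34 - 1.16
= 0.5900

0.5900


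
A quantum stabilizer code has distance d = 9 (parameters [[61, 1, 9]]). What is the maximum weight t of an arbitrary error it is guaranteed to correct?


Code parameters: [[61, 1, 9]], distance d = 9.
Number of correctable errors = floor((d-1)/2)
= floor((9 - 1)/2)
= floor(8/2)
= 4

4


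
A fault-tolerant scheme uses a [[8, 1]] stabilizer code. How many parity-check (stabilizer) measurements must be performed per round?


For an [[n,k]] stabilizer code:
Number of stabilizer generators = n - k
= 8 - 1
= 7

7


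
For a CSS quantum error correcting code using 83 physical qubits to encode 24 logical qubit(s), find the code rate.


Code rate R = k/n
= 24/83
= 0.2892

0.2892


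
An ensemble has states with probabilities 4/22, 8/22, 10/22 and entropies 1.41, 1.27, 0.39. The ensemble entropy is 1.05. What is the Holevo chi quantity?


chi = S(rho) - sum_i p_i * S(rho_i)
Weighted entropy = 4/22 * 1.41 + 8/22 * 1.27 + 10/22 * 0.39
= 0.8955
chi = 1.05 - 0.8955
= 0.1545

0.1545


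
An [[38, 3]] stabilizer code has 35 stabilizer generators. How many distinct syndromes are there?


Each stabilizer generator gives a binary (+1 or -1) measurement outcome.
With 35 independent generators:
Total syndromes = 2^35
= 34359738368

34359738368


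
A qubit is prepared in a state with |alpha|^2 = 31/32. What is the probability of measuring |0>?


|alpha|^2 = 31/32 = 0.9688
|beta|^2 = 1 - 31/32 = 1/32 = 0.0312
P(|0>) = |alpha|^2 = 0.9688

0.9688


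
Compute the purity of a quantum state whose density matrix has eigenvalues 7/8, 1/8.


tr(rho^2) = sum of eigenvalues squared
= (7/8)^2 + (1/8)^2
= (49 + 1) / 64
= 50/64
= 0.7812

0.7812


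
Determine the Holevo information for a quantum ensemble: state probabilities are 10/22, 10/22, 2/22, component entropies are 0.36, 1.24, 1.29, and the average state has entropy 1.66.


chi = S(rho) - sum_i p_i * S(rho_i)
Weighted entropy = 10/22 * 0.36 + 10/22 * 1.24 + 2/22 * 1.29
= 0.8445
chi = 1.66 - 0.8445
= 0.8155

0.8155


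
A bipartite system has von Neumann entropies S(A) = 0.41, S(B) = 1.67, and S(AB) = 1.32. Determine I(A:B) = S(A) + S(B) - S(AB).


I(A:B) = S(A) + S(B) - S(AB)
= 0.41 + 1.67 - 1.32
= 0.7600

0.7600


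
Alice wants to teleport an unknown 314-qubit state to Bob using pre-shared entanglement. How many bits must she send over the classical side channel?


Quantum teleportation requires 2 classical bits per qubit teleported.
314 qubit(s) -> 2 * 314 = 628 classical bits

628


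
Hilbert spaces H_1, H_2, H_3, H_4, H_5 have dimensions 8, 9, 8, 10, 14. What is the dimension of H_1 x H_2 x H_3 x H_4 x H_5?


dim(H_1 x H_2 x H_3 x H_4 x H_5) = 8 * 9 * 8 * 10 * 14
= 72 * 8 * 10 * 14
= 576 * 10 * 14
= 5760 * 14
= 80640

80640


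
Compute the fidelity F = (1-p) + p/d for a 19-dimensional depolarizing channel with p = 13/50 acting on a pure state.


F = (1-p) + p/d
= (1 - 0.2600) + 0.2600/19
= 0.7400 + 0.0137
= 0.7537

0.7537


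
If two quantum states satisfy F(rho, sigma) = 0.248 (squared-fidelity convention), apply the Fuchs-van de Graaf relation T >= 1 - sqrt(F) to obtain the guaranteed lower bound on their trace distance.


Fuchs-van de Graaf (squared-fidelity convention): 1 - sqrt(F) <= T <= sqrt(1 - F).
Lower bound: T >= 1 - sqrt(F)
sqrt(F) = sqrt(0.248) = 0.4980
T >= 1 - 0.4980
T >= 0.5020

0.5020


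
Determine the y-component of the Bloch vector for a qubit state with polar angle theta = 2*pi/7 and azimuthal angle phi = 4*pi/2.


theta = 0.8976, phi = 6.2832
r_y = sin(theta)*sin(phi) = 0.7818 * 0.0000
r_y = 0.0000

0.0000


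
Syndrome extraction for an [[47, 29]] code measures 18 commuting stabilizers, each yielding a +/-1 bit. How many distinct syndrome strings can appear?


Each stabilizer generator gives a binary (+1 or -1) measurement outcome.
With 18 independent generators:
Total syndromes = 2^18
= 262144

262144


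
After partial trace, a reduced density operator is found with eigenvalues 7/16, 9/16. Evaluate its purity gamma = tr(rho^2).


tr(rho^2) = sum of eigenvalues squared
= (7/16)^2 + (9/16)^2
= (49 + 81) / 256
= 130/256
= 0.5078

0.5078


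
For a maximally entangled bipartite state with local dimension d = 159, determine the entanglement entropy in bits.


For a maximally entangled state in d x d:
S = log2(d) = log2(159)
= 7.3129

7.3129


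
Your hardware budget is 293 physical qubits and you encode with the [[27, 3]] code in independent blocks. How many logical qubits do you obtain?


Each code block uses 27 physical qubits for 3 logical qubit(s).
Number of complete blocks = floor(293 / 27) = 10
Logical qubits = 10 * 3
= 30

30


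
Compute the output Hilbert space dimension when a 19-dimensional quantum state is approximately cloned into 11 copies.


Output space = H^(tensor 11) where dim(H) = 19
dim = 19^11
= 361 (after 2 factors)
= 6859 (after 3 factors)
= 130321 (after 4 factors)
= 2476099 (after 5 factors)
= 47045881 (after 6 factors)
= 893871739 (after 7 factors)
= 16983563041 (after 8 factors)
= 322687697779 (after 9 factors)
= 6131066257801 (after 10 factors)
= 116490258898219 (after 11 factors)
= 116490258898219

116490258898219


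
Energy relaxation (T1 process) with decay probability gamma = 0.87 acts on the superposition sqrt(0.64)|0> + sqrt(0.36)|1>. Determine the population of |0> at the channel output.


For amplitude damping with parameter gamma on state sqrt(a)|0> + sqrt(b)|1>:
alpha^2 = 0.64, beta^2 = 0.36
P(|0>) = alpha^2 + gamma * beta^2
= 0.64 + 0.87 * 0.36
= 0.64 + 0.3132
= 0.9532

0.9532


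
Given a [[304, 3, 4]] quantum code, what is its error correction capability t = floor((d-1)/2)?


Code parameters: [[304, 3, 4]], distance d = 4.
Number of correctable errors = floor((d-1)/2)
= floor((4 - 1)/2)
= floor(3/2)
= 1

1


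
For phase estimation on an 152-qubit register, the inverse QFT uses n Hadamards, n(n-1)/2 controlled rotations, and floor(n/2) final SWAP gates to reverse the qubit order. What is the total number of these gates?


Hadamard gates: 152
Controlled rotations: n*(n-1)/2 = 152*151/2 = 11476
SWAP gates: floor(n/2) = floor(152/2) = 76
Total = 152 + 11476 + 76
= 11704

11704


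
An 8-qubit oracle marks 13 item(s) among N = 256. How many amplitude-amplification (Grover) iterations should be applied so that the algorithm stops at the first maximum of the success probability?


After j Grover iterations the success probability is P(j) = sin^2((2j+1)*theta), where sin(theta) = sqrt(k/N).
N = 2^8 = 256, k = 13
sin(theta) = sqrt(k/N) = 0.2253469547
theta = arcsin(sqrt(k/N)) = 0.227299136 rad
P(j) reaches its first maximum when (2j+1)*theta is as close as possible to pi/2, i.e. j = round(pi/(4*theta) - 1/2).
pi/(4*theta) - 1/2 = 2.9554
(For comparison, the common estimate pi/4 * sqrt(N/k) = 3.4853; the exact maximiser is used here.)
Optimal iterations = 3

3


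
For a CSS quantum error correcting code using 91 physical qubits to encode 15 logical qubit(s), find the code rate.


Code rate R = k/n
= 15/91
= 0.1648

0.1648


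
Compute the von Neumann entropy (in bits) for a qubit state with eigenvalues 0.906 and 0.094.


S = -p*log2(p) - (1-p)*log2(1-p)
p = 0.9060, 1-p = 0.0940
= -0.9060 * log2(0.9060) - 0.0940 * log2(0.0940)
= -(-0.1290) - (-0.3207)
= 0.4497

0.4497


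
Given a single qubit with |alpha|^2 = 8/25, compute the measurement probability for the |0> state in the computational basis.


|alpha|^2 = 8/25 = 0.3200
|beta|^2 = 1 - 8/25 = 17/25 = 0.6800
P(|0>) = |alpha|^2 = 0.3200

0.3200


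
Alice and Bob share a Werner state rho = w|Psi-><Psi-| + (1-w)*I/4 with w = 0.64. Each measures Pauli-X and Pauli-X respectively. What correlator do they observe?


|Psi-> = (|01> - |10>)/sqrt(2)
For the pure Bell state, <X_A X_B> = -1 (Bell-state Pauli correlator).
The maximally-mixed part I/4 has tr(I/4 * P tensor P) = 0 for any traceless Pauli P.
So <X_A X_B>_rho = w * (-1) + (1 - w) * 0
= 0.64 * (-1)
= -0.6400

-0.6400


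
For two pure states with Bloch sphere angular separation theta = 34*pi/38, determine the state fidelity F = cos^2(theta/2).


For states separated by angle theta on Bloch sphere:
F = cos^2(theta/2)
theta = 34*pi/38 = 2.8109
theta/2 = 1.4054
cos(theta/2) = 0.1646
F = 0.0271

0.0271


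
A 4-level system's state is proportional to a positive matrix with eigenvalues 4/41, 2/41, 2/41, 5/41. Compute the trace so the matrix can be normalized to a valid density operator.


tr(M) = sum of eigenvalues
= 4/41 + 2/41 + 2/41 + 5/41
= 13/41
= 0.3171

0.3171


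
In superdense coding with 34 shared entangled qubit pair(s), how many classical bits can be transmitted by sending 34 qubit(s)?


Superdense coding allows 2 classical bits per shared entangled pair.
34 pair(s) -> 2 * 34 = 68 classical bits

68


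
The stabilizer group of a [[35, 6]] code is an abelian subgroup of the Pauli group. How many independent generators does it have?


For an [[n,k]] stabilizer code:
Number of stabilizer generators = n - k
= 35 - 6
= 29

29


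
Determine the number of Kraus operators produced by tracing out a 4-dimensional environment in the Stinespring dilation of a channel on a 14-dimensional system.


Tracing out the environment in an orthonormal basis {|i>_E} gives Kraus operators K_i = <i|_E U |0>_E.
Number of Kraus operators = dim(H_env) = d_env
= 4

4


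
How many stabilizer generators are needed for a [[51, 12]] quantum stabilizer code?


For an [[n,k]] stabilizer code:
Number of stabilizer generators = n - k
= 51 - 12
= 39

39


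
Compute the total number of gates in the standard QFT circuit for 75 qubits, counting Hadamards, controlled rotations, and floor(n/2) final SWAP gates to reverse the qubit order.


Hadamard gates: 75
Controlled rotations: n*(n-1)/2 = 75*74/2 = 2775
SWAP gates: floor(n/2) = floor(75/2) = 37
Total = 75 + 2775 + 37
= 2887

2887


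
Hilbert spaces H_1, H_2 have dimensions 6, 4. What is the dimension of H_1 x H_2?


dim(H_1 x H_2) = 6 * 4
= 24

24


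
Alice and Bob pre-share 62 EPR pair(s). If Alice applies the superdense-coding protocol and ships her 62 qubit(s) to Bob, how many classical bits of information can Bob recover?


Superdense coding allows 2 classical bits per shared entangled pair.
62 pair(s) -> 2 * 62 = 124 classical bits

124


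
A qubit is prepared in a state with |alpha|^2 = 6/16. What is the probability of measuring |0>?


|alpha|^2 = 6/16 = 0.3750
|beta|^2 = 1 - 6/16 = 10/16 = 0.6250
P(|0>) = |alpha|^2 = 0.3750

0.3750


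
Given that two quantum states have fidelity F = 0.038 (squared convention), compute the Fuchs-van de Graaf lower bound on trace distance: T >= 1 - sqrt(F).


Fuchs-van de Graaf (squared-fidelity convention): 1 - sqrt(F) <= T <= sqrt(1 - F).
Lower bound: T >= 1 - sqrt(F)
sqrt(F) = sqrt(0.038) = 0.1949
T >= 1 - 0.1949
T >= 0.8051

0.8051


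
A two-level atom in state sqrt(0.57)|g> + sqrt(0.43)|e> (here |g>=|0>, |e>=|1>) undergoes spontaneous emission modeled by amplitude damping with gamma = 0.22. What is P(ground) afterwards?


For amplitude damping with parameter gamma on state sqrt(a)|0> + sqrt(b)|1>:
alpha^2 = 0.57, beta^2 = 0.43
P(|0>) = alpha^2 + gamma * beta^2
= 0.57 + 0.22 * 0.43
= 0.57 + 0.0946
= 0.6646

0.6646


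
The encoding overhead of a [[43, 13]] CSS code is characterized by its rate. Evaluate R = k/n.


Code rate R = k/n
= 13/43
= 0.3023

0.3023


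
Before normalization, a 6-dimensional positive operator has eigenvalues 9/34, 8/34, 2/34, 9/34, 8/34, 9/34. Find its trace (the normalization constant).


tr(M) = sum of eigenvalues
= 9/34 + 8/34 + 2/34 + 9/34 + 8/34 + 9/34
= 45/34
= 1.3235

1.3235
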